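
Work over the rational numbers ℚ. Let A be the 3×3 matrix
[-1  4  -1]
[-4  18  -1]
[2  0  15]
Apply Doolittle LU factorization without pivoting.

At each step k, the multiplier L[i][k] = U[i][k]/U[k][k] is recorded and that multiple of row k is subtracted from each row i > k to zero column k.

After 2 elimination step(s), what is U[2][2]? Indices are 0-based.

Step 1: pivot at (0,0) is -1.
  row1 ← row1 − (4)·row0  ⇒  L[1][0]=4, U row1=(0, 2, 3)
  row2 ← row2 − (-2)·row0  ⇒  L[2][0]=-2, U row2=(0, 8, 13)
Step 2: pivot at (1,1) is 2.
  row2 ← row2 − (4)·row1  ⇒  L[2][1]=4, U row2=(0, 0, 1)

U[2][2] = 1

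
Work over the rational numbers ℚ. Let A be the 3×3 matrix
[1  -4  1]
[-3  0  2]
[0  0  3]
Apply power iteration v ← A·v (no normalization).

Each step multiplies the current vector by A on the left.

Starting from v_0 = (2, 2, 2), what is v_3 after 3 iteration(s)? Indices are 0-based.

v_3 = (-68, 6, 54)

v_0 = (2, 2, 2).
v_1 = A·v_0 = (-4, -2, 6).
v_2 = A·v_1 = (10, 24, 18).
v_3 = A·v_2 = (-68, 6, 54).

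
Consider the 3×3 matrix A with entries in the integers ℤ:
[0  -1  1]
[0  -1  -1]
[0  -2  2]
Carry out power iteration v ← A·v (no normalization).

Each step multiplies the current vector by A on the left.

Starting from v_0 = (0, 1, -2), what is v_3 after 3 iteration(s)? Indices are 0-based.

v_0 = (0, 1, -2).
v_1 = A·v_0 = (-3, 1, -6).
v_2 = A·v_1 = (-7, 5, -14).
v_3 = A·v_2 = (-19, 9, -38).

v_3 = (-19, 9, -38)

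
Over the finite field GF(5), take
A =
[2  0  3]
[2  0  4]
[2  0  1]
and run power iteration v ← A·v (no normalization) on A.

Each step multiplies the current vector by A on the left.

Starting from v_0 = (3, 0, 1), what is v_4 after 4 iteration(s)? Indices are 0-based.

v_4 = (0, 3, 4)

v_0 = (3, 0, 1).
v_1 = A·v_0 = (4, 0, 2).
v_2 = A·v_1 = (4, 1, 0).
v_3 = A·v_2 = (3, 3, 3).
v_4 = A·v_3 = (0, 3, 4).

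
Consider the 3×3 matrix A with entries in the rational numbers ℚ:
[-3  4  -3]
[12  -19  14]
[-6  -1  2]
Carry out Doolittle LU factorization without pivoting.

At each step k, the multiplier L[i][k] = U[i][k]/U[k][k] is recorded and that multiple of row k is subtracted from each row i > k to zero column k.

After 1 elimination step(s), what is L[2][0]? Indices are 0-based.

L[2][0] = 2

[col 0] pivot -3
  R1 -= -4*R0 → (0, -3, 2)  (L[1][0] := -4)
  R2 -= 2*R0 → (0, -9, 8)  (L[2][0] := 2)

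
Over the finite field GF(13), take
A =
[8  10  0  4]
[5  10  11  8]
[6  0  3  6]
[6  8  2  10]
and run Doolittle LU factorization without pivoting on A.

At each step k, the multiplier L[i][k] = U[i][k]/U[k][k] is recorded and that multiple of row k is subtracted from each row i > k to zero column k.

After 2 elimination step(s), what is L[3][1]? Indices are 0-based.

k=0: U[0][0]=8
  eliminate (1,0): mult=12, new row 1: (0, 7, 11, 12); set L[1][0]=12
  eliminate (2,0): mult=4, new row 2: (0, 12, 3, 3); set L[2][0]=4
  eliminate (3,0): mult=4, new row 3: (0, 7, 2, 7); set L[3][0]=4
k=1: U[1][1]=7
  eliminate (2,1): mult=11, new row 2: (0, 0, 12, 1); set L[2][1]=11
  eliminate (3,1): mult=1, new row 3: (0, 0, 4, 8); set L[3][1]=1

L[3][1] = 1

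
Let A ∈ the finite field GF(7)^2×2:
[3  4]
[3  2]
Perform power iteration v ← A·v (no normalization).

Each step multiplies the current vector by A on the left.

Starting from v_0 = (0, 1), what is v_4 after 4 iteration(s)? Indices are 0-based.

v_0 = (0, 1).
v_1 = A·v_0 = (4, 2).
v_2 = A·v_1 = (6, 2).
v_3 = A·v_2 = (5, 1).
v_4 = A·v_3 = (5, 3).

v_4 = (5, 3)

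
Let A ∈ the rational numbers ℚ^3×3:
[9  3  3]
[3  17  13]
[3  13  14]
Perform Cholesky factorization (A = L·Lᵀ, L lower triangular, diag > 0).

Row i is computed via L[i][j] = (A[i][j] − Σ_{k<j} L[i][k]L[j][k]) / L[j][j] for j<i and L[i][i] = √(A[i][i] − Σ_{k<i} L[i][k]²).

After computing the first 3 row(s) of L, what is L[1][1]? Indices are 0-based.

Step 1: L[0][0] = √(9) = 3.
  L[1][0] = (3) / L[0][0] = 1.
Step 2: L[1][1] = √(16) = 4.
  L[2][0] = (3) / L[0][0] = 1.
  L[2][1] = (12) / L[1][1] = 3.
Step 3: L[2][2] = √(4) = 2.

L[1][1] = 4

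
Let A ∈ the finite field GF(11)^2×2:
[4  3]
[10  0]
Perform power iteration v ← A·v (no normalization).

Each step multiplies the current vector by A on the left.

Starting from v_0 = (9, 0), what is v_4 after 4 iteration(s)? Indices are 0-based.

v_4 = (0, 3)

v_0 = (9, 0).
v_1 = A·v_0 = (3, 2).
v_2 = A·v_1 = (7, 8).
v_3 = A·v_2 = (8, 4).
v_4 = A·v_3 = (0, 3).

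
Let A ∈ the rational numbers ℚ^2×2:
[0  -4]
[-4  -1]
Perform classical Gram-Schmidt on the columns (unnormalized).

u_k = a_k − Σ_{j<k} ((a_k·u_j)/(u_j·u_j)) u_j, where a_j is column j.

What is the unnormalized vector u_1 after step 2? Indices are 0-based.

Step 1: u_0 = a_0 = (0, -4).
Step 2: u_1 = a_1 − (1/4)·u_0 = (-4, 0).

u_1 = (-4, 0)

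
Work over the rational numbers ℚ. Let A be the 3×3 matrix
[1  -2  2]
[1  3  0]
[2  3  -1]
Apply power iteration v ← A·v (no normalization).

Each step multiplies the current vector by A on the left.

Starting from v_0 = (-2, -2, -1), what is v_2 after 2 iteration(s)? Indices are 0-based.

v_0 = (-2, -2, -1).
v_1 = A·v_0 = (0, -8, -9).
v_2 = A·v_1 = (-2, -24, -15).

v_2 = (-2, -24, -15)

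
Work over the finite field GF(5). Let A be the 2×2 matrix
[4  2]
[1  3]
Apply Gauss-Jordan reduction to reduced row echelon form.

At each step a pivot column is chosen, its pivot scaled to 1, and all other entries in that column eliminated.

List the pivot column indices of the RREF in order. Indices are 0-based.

pivot columns: 0

pivot(0,0)=4: scale R0 → (1, 3)
  clear (1,0): R1 −= (1)R0 → (0, 0)
col 1: no nonzero at/below row 1; advance.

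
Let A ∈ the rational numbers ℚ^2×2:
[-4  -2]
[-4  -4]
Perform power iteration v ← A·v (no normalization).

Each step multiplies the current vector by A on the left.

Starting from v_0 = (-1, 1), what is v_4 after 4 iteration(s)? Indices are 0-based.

v_0 = (-1, 1).
v_1 = A·v_0 = (2, 0).
v_2 = A·v_1 = (-8, -8).
v_3 = A·v_2 = (48, 64).
v_4 = A·v_3 = (-320, -448).

v_4 = (-320, -448)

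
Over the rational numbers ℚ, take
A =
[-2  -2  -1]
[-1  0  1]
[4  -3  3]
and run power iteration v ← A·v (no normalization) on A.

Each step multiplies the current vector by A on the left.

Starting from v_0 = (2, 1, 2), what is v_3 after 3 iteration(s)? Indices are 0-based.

v_3 = (-49, -4, -34)

v_0 = (2, 1, 2).
v_1 = A·v_0 = (-8, 0, 11).
v_2 = A·v_1 = (5, 19, 1).
v_3 = A·v_2 = (-49, -4, -34).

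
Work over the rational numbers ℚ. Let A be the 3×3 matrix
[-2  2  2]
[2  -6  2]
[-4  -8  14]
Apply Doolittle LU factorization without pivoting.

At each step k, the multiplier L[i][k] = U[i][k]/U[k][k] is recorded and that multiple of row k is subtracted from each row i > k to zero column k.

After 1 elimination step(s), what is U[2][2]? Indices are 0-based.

Step 1: pivot at (0,0) is -2.
  row1 ← row1 − (-1)·row0  ⇒  L[1][0]=-1, U row1=(0, -4, 4)
  row2 ← row2 − (2)·row0  ⇒  L[2][0]=2, U row2=(0, -12, 10)

U[2][2] = 10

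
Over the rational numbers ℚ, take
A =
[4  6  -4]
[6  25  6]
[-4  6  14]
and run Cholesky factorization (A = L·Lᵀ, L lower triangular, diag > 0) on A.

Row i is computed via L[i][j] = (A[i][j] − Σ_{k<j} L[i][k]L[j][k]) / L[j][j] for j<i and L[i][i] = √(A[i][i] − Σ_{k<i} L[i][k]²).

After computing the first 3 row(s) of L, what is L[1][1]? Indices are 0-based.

L[1][1] = 4

Step 1: L[0][0] = √(4) = 2.
  L[1][0] = (6) / L[0][0] = 3.
Step 2: L[1][1] = √(16) = 4.
  L[2][0] = (-4) / L[0][0] = -2.
  L[2][1] = (12) / L[1][1] = 3.
Step 3: L[2][2] = √(1) = 1.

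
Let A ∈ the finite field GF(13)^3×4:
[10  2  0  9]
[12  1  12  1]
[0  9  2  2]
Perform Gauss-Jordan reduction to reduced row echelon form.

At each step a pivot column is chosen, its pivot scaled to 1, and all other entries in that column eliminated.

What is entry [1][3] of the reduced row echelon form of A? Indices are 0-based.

M[1][3] = 11

[1] R0 /= 10  ⇒  (1, 8, 0, 10)
     R1 -= 12·R0  ⇒  (0, 9, 12, 11)
[2] R1 /= 9  ⇒  (0, 1, 10, 7)
     R0 -= 8·R1  ⇒  (1, 0, 11, 6)
     R2 -= 9·R1  ⇒  (0, 0, 3, 4)
[3] R2 /= 3  ⇒  (0, 0, 1, 10)
     R0 -= 11·R2  ⇒  (1, 0, 0, 0)
     R1 -= 10·R2  ⇒  (0, 1, 0, 11)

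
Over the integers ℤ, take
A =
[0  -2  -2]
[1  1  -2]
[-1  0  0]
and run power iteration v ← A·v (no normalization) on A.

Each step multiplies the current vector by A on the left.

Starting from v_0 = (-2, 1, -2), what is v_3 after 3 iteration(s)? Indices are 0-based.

v_3 = (2, -5, 10)

v_0 = (-2, 1, -2).
v_1 = A·v_0 = (2, 3, 2).
v_2 = A·v_1 = (-10, 1, -2).
v_3 = A·v_2 = (2, -5, 10).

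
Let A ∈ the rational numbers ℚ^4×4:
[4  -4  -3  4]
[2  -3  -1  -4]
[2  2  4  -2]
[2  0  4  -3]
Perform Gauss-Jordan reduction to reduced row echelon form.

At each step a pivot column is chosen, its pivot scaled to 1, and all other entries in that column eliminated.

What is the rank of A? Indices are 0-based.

[1] R0 /= 4  ⇒  (1, -1, -3/4, 1)
     R1 -= 2·R0  ⇒  (0, -1, 1/2, -6)
     R2 -= 2·R0  ⇒  (0, 4, 11/2, -4)
     R3 -= 2·R0  ⇒  (0, 2, 11/2, -5)
[2] R1 /= -1  ⇒  (0, 1, -1/2, 6)
     R0 -= -1·R1  ⇒  (1, 0, -5/4, 7)
     R2 -= 4·R1  ⇒  (0, 0, 15/2, -28)
     R3 -= 2·R1  ⇒  (0, 0, 13/2, -17)
[3] R2 /= 15/2  ⇒  (0, 0, 1, -56/15)
     R0 -= -5/4·R2  ⇒  (1, 0, 0, 7/3)
     R1 -= -1/2·R2  ⇒  (0, 1, 0, 62/15)
     R3 -= 13/2·R2  ⇒  (0, 0, 0, 109/15)
[4] R3 /= 109/15  ⇒  (0, 0, 0, 1)
     R0 -= 7/3·R3  ⇒  (1, 0, 0, 0)
     R1 -= 62/15·R3  ⇒  (0, 1, 0, 0)
     R2 -= -56/15·R3  ⇒  (0, 0, 1, 0)

rank = 4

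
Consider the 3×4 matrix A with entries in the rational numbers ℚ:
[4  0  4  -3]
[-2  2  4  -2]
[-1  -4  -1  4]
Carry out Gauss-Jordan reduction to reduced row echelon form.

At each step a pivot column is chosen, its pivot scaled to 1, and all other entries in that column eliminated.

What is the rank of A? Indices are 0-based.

[1] R0 /= 4  ⇒  (1, 0, 1, -3/4)
     R1 -= -2·R0  ⇒  (0, 2, 6, -7/2)
     R2 -= -1·R0  ⇒  (0, -4, 0, 13/4)
[2] R1 /= 2  ⇒  (0, 1, 3, -7/4)
     R2 -= -4·R1  ⇒  (0, 0, 12, -15/4)
[3] R2 /= 12  ⇒  (0, 0, 1, -5/16)
     R0 -= 1·R2  ⇒  (1, 0, 0, -7/16)
     R1 -= 3·R2  ⇒  (0, 1, 0, -13/16)

rank = 3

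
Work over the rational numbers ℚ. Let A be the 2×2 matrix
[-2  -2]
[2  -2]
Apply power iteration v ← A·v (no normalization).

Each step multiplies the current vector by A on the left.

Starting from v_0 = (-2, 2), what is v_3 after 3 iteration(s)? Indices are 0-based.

v_3 = (-64, 0)

v_0 = (-2, 2).
v_1 = A·v_0 = (0, -8).
v_2 = A·v_1 = (16, 16).
v_3 = A·v_2 = (-64, 0).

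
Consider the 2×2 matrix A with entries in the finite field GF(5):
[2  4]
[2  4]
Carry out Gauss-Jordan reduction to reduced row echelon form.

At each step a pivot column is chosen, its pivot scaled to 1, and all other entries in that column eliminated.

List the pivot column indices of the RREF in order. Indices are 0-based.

[1] R0 /= 2  ⇒  (1, 2)
     R1 -= 2·R0  ⇒  (0, 0)
column 1 empty below row 1

pivot columns: 0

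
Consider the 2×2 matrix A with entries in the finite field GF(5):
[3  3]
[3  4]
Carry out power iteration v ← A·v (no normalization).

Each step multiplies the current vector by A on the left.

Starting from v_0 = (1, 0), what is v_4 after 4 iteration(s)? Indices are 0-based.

v_4 = (0, 3)

v_0 = (1, 0).
v_1 = A·v_0 = (3, 3).
v_2 = A·v_1 = (3, 1).
v_3 = A·v_2 = (2, 3).
v_4 = A·v_3 = (0, 3).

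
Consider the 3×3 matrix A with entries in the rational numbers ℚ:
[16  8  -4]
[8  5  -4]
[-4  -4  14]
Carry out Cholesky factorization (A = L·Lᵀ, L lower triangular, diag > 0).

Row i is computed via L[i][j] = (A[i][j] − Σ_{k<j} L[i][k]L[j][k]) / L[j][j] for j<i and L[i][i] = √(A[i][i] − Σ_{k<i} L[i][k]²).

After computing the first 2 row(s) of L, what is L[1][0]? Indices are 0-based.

L[1][0] = 2

Step 1: L[0][0] = √(16) = 4.
  L[1][0] = (8) / L[0][0] = 2.
Step 2: L[1][1] = √(1) = 1.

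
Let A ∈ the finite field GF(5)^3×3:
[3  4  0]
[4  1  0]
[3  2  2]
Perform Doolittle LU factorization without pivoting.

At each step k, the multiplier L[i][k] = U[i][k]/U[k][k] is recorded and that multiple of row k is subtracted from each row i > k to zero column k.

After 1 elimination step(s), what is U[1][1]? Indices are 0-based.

U[1][1] = 4

Step 1: pivot at (0,0) is 3.
  row1 ← row1 − (3)·row0  ⇒  L[1][0]=3, U row1=(0, 4, 0)
  row2 ← row2 − (1)·row0  ⇒  L[2][0]=1, U row2=(0, 3, 2)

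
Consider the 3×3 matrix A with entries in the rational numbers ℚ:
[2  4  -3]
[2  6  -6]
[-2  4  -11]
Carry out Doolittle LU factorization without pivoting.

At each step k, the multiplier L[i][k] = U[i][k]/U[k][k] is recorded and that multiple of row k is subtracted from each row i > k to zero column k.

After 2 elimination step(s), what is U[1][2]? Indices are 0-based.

U[1][2] = -3

[col 0] pivot 2
  R1 -= 1*R0 → (0, 2, -3)  (L[1][0] := 1)
  R2 -= -1*R0 → (0, 8, -14)  (L[2][0] := -1)
[col 1] pivot 2
  R2 -= 4*R1 → (0, 0, -2)  (L[2][1] := 4)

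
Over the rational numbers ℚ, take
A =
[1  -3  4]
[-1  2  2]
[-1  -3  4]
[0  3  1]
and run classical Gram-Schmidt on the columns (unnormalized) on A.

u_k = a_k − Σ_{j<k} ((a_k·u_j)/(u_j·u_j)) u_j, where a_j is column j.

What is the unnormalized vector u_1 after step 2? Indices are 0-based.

Step 1: u_0 = a_0 = (1, -1, -1, 0).
Step 2: u_1 = a_1 − (-2/3)·u_0 = (-7/3, 4/3, -11/3, 3).

u_1 = (-7/3, 4/3, -11/3, 3)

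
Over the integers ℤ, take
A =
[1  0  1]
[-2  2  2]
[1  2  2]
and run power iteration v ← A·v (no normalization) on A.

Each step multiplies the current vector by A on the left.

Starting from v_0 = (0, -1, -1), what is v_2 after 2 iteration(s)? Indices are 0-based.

v_2 = (-5, -14, -17)

v_0 = (0, -1, -1).
v_1 = A·v_0 = (-1, -4, -4).
v_2 = A·v_1 = (-5, -14, -17).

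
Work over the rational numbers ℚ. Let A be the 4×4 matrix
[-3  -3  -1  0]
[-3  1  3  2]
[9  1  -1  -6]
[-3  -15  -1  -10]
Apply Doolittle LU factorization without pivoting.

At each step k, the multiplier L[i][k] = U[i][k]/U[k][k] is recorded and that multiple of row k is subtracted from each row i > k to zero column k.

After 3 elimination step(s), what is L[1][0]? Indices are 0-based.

[col 0] pivot -3
  R1 -= 1*R0 → (0, 4, 4, 2)  (L[1][0] := 1)
  R2 -= -3*R0 → (0, -8, -4, -6)  (L[2][0] := -3)
  R3 -= 1*R0 → (0, -12, 0, -10)  (L[3][0] := 1)
[col 1] pivot 4
  R2 -= -2*R1 → (0, 0, 4, -2)  (L[2][1] := -2)
  R3 -= -3*R1 → (0, 0, 12, -4)  (L[3][1] := -3)
[col 2] pivot 4
  R3 -= 3*R2 → (0, 0, 0, 2)  (L[3][2] := 3)

L[1][0] = 1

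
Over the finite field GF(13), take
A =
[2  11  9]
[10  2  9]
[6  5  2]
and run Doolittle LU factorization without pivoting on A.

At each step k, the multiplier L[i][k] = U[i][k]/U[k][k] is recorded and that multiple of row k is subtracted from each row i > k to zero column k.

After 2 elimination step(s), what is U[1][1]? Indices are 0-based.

[col 0] pivot 2
  R1 -= 5*R0 → (0, 12, 3)  (L[1][0] := 5)
  R2 -= 3*R0 → (0, 11, 1)  (L[2][0] := 3)
[col 1] pivot 12
  R2 -= 2*R1 → (0, 0, 8)  (L[2][1] := 2)

U[1][1] = 12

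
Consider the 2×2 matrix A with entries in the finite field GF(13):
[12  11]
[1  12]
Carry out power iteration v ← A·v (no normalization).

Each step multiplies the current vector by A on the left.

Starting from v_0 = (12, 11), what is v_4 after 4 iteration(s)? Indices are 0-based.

v_0 = (12, 11).
v_1 = A·v_0 = (5, 1).
v_2 = A·v_1 = (6, 4).
v_3 = A·v_2 = (12, 2).
v_4 = A·v_3 = (10, 10).

v_4 = (10, 10)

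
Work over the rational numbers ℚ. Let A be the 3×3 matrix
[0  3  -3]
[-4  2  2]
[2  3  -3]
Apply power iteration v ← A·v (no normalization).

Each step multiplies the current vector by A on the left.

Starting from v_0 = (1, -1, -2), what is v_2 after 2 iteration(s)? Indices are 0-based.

v_2 = (-45, -22, -39)

v_0 = (1, -1, -2).
v_1 = A·v_0 = (3, -10, 5).
v_2 = A·v_1 = (-45, -22, -39).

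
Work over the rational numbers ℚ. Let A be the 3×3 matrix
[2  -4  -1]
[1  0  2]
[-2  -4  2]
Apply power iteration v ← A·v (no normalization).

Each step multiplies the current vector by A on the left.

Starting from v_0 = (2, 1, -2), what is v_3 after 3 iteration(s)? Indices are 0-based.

v_3 = (156, -16, 0)

v_0 = (2, 1, -2).
v_1 = A·v_0 = (2, -2, -12).
v_2 = A·v_1 = (24, -22, -20).
v_3 = A·v_2 = (156, -16, 0).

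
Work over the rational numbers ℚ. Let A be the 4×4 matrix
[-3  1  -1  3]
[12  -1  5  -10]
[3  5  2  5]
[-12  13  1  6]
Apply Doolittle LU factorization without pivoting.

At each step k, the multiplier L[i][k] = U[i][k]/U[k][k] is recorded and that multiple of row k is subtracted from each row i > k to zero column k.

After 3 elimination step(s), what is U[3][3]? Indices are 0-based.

[col 0] pivot -3
  R1 -= -4*R0 → (0, 3, 1, 2)  (L[1][0] := -4)
  R2 -= -1*R0 → (0, 6, 1, 8)  (L[2][0] := -1)
  R3 -= 4*R0 → (0, 9, 5, -6)  (L[3][0] := 4)
[col 1] pivot 3
  R2 -= 2*R1 → (0, 0, -1, 4)  (L[2][1] := 2)
  R3 -= 3*R1 → (0, 0, 2, -12)  (L[3][1] := 3)
[col 2] pivot -1
  R3 -= -2*R2 → (0, 0, 0, -4)  (L[3][2] := -2)

U[3][3] = -4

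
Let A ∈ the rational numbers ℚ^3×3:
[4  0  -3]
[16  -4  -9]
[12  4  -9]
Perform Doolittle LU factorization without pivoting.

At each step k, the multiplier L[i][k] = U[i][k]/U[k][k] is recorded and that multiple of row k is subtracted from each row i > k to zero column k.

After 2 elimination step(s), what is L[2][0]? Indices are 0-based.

L[2][0] = 3

[col 0] pivot 4
  R1 -= 4*R0 → (0, -4, 3)  (L[1][0] := 4)
  R2 -= 3*R0 → (0, 4, 0)  (L[2][0] := 3)
[col 1] pivot -4
  R2 -= -1*R1 → (0, 0, 3)  (L[2][1] := -1)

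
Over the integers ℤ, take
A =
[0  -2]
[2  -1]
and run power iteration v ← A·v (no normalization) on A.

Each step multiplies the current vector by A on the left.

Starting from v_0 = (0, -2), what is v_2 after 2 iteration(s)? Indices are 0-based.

v_0 = (0, -2).
v_1 = A·v_0 = (4, 2).
v_2 = A·v_1 = (-4, 6).

v_2 = (-4, 6)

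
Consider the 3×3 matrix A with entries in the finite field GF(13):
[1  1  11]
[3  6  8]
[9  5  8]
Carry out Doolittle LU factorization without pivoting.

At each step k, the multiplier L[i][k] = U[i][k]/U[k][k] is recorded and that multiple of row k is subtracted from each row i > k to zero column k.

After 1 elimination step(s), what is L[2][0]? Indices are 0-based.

L[2][0] = 9

k=0: U[0][0]=1
  eliminate (1,0): mult=3, new row 1: (0, 3, 1); set L[1][0]=3
  eliminate (2,0): mult=9, new row 2: (0, 9, 0); set L[2][0]=9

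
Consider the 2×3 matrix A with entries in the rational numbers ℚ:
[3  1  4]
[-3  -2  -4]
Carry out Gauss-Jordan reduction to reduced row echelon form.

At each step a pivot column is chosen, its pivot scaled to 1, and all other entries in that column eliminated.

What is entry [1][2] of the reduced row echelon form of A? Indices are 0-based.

M[1][2] = 0

step 1: normalize row 0 (÷3) = (1, 1/3, 4/3)
  row 1: subtract -3×row0 = (0, -1, 0)
step 2: normalize row 1 (÷-1) = (0, 1, 0)
  row 0: subtract 1/3×row1 = (1, 0, 4/3)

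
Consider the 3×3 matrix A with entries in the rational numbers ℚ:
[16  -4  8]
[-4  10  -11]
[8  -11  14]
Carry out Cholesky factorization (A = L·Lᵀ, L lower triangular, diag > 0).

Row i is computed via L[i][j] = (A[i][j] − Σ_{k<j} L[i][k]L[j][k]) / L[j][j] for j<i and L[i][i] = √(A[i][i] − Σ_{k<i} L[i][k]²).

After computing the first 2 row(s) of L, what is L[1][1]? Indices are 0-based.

L[1][1] = 3

Step 1: L[0][0] = √(16) = 4.
  L[1][0] = (-4) / L[0][0] = -1.
Step 2: L[1][1] = √(9) = 3.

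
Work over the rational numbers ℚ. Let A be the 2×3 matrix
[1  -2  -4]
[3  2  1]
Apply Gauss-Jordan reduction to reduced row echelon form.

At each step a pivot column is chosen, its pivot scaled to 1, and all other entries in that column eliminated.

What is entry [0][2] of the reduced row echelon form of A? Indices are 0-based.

M[0][2] = -3/4

step 1: normalize row 0 (÷1) = (1, -2, -4)
  row 1: subtract 3×row0 = (0, 8, 13)
step 2: normalize row 1 (÷8) = (0, 1, 13/8)
  row 0: subtract -2×row1 = (1, 0, -3/4)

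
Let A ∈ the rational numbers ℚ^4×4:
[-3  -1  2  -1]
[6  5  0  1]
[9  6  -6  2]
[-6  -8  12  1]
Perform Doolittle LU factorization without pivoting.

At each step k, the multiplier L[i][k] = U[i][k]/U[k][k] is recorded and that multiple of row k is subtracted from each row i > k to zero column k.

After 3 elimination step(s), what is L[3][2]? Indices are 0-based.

k=0: U[0][0]=-3
  eliminate (1,0): mult=-2, new row 1: (0, 3, 4, -1); set L[1][0]=-2
  eliminate (2,0): mult=-3, new row 2: (0, 3, 0, -1); set L[2][0]=-3
  eliminate (3,0): mult=2, new row 3: (0, -6, 8, 3); set L[3][0]=2
k=1: U[1][1]=3
  eliminate (2,1): mult=1, new row 2: (0, 0, -4, 0); set L[2][1]=1
  eliminate (3,1): mult=-2, new row 3: (0, 0, 16, 1); set L[3][1]=-2
k=2: U[2][2]=-4
  eliminate (3,2): mult=-4, new row 3: (0, 0, 0, 1); set L[3][2]=-4

L[3][2] = -4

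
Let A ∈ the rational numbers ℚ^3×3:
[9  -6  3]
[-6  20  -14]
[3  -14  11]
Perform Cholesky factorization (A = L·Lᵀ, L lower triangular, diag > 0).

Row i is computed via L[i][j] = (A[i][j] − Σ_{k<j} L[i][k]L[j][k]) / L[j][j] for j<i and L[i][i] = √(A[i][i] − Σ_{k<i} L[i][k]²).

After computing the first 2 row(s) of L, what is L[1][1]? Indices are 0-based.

L[1][1] = 4

Step 1: L[0][0] = √(9) = 3.
  L[1][0] = (-6) / L[0][0] = -2.
Step 2: L[1][1] = √(16) = 4.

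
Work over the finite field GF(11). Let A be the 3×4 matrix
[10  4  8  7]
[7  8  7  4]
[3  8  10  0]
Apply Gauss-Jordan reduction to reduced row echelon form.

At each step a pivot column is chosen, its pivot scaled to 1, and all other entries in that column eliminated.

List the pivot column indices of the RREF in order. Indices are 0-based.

pivot(0,0)=10: scale R0 → (1, 7, 3, 4)
  clear (1,0): R1 −= (7)R0 → (0, 3, 8, 9)
  clear (2,0): R2 −= (3)R0 → (0, 9, 1, 10)
pivot(1,1)=3: scale R1 → (0, 1, 10, 3)
  clear (0,1): R0 −= (7)R1 → (1, 0, 10, 5)
  clear (2,1): R2 −= (9)R1 → (0, 0, 10, 5)
pivot(2,2)=10: scale R2 → (0, 0, 1, 6)
  clear (0,2): R0 −= (10)R2 → (1, 0, 0, 0)
  clear (1,2): R1 −= (10)R2 → (0, 1, 0, 9)

pivot columns: 0, 1, 2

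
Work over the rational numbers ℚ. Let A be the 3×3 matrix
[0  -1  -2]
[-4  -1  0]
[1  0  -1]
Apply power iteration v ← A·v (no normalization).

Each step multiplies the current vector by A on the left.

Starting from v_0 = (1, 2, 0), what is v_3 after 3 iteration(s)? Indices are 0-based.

v_0 = (1, 2, 0).
v_1 = A·v_0 = (-2, -6, 1).
v_2 = A·v_1 = (4, 14, -3).
v_3 = A·v_2 = (-8, -30, 7).

v_3 = (-8, -30, 7)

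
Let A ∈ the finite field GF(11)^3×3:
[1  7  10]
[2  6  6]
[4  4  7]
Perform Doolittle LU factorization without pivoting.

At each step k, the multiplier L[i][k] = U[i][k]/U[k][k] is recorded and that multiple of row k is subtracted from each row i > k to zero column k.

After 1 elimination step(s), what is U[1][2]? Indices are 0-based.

U[1][2] = 8

Step 1: pivot at (0,0) is 1.
  row1 ← row1 − (2)·row0  ⇒  L[1][0]=2, U row1=(0, 3, 8)
  row2 ← row2 − (4)·row0  ⇒  L[2][0]=4, U row2=(0, 9, 0)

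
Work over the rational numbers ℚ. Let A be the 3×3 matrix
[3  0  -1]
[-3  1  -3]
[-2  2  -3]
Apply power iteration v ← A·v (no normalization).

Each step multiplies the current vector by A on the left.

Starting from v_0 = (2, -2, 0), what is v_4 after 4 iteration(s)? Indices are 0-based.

v_4 = (290, -182, -168)

v_0 = (2, -2, 0).
v_1 = A·v_0 = (6, -8, -8).
v_2 = A·v_1 = (26, -2, -4).
v_3 = A·v_2 = (82, -68, -44).
v_4 = A·v_3 = (290, -182, -168).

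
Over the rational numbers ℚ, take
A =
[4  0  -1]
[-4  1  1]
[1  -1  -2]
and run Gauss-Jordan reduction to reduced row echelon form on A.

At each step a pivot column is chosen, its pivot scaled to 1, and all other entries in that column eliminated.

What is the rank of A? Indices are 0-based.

rank = 3

[1] R0 /= 4  ⇒  (1, 0, -1/4)
     R1 -= -4·R0  ⇒  (0, 1, 0)
     R2 -= 1·R0  ⇒  (0, -1, -7/4)
[2] R1 /= 1  ⇒  (0, 1, 0)
     R2 -= -1·R1  ⇒  (0, 0, -7/4)
[3] R2 /= -7/4  ⇒  (0, 0, 1)
     R0 -= -1/4·R2  ⇒  (1, 0, 0)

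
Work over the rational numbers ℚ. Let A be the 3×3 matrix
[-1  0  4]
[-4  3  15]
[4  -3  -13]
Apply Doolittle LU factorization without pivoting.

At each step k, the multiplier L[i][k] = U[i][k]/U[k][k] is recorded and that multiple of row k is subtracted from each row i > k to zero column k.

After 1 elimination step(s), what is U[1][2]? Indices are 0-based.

U[1][2] = -1

[col 0] pivot -1
  R1 -= 4*R0 → (0, 3, -1)  (L[1][0] := 4)
  R2 -= -4*R0 → (0, -3, 3)  (L[2][0] := -4)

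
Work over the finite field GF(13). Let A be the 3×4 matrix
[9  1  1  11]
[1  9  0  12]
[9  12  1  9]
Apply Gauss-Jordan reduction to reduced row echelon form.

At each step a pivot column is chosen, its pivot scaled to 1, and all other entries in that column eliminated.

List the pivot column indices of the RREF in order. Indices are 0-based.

pivot columns: 0, 1, 2

pivot(0,0)=9: scale R0 → (1, 3, 3, 7)
  clear (1,0): R1 −= (1)R0 → (0, 6, 10, 5)
  clear (2,0): R2 −= (9)R0 → (0, 11, 0, 11)
pivot(1,1)=6: scale R1 → (0, 1, 6, 3)
  clear (0,1): R0 −= (3)R1 → (1, 0, 11, 11)
  clear (2,1): R2 −= (11)R1 → (0, 0, 12, 4)
pivot(2,2)=12: scale R2 → (0, 0, 1, 9)
  clear (0,2): R0 −= (11)R2 → (1, 0, 0, 3)
  clear (1,2): R1 −= (6)R2 → (0, 1, 0, 1)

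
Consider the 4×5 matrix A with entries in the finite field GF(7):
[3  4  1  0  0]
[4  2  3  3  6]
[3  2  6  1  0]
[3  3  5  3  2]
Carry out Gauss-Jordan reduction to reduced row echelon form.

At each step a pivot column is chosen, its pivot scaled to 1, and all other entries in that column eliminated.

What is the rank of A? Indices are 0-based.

rank = 4

[1] R0 /= 3  ⇒  (1, 6, 5, 0, 0)
     R1 -= 4·R0  ⇒  (0, 6, 4, 3, 6)
     R2 -= 3·R0  ⇒  (0, 5, 5, 1, 0)
     R3 -= 3·R0  ⇒  (0, 6, 4, 3, 2)
[2] R1 /= 6  ⇒  (0, 1, 3, 4, 1)
     R0 -= 6·R1  ⇒  (1, 0, 1, 4, 1)
     R2 -= 5·R1  ⇒  (0, 0, 4, 2, 2)
     R3 -= 6·R1  ⇒  (0, 0, 0, 0, 3)
[3] R2 /= 4  ⇒  (0, 0, 1, 4, 4)
     R0 -= 1·R2  ⇒  (1, 0, 0, 0, 4)
     R1 -= 3·R2  ⇒  (0, 1, 0, 6, 3)
column 3 empty below row 3
[4] R3 /= 3  ⇒  (0, 0, 0, 0, 1)
     R0 -= 4·R3  ⇒  (1, 0, 0, 0, 0)
     R1 -= 3·R3  ⇒  (0, 1, 0, 6, 0)
     R2 -= 4·R3  ⇒  (0, 0, 1, 4, 0)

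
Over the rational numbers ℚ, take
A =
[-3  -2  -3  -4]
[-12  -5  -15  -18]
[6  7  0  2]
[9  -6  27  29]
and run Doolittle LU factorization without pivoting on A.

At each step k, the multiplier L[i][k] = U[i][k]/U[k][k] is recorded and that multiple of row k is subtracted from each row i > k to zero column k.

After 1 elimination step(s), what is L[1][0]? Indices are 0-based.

Step 1: pivot at (0,0) is -3.
  row1 ← row1 − (4)·row0  ⇒  L[1][0]=4, U row1=(0, 3, -3, -2)
  row2 ← row2 − (-2)·row0  ⇒  L[2][0]=-2, U row2=(0, 3, -6, -6)
  row3 ← row3 − (-3)·row0  ⇒  L[3][0]=-3, U row3=(0, -12, 18, 17)

L[1][0] = 4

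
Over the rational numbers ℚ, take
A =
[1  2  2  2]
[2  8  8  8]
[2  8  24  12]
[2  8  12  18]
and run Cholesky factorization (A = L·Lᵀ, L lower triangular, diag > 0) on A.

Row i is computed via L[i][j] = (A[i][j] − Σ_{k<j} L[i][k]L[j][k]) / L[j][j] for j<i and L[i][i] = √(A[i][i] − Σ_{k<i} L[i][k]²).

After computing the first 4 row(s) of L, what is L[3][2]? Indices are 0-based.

L[3][2] = 1

Step 1: L[0][0] = √(1) = 1.
  L[1][0] = (2) / L[0][0] = 2.
Step 2: L[1][1] = √(4) = 2.
  L[2][0] = (2) / L[0][0] = 2.
  L[2][1] = (4) / L[1][1] = 2.
Step 3: L[2][2] = √(16) = 4.
  L[3][0] = (2) / L[0][0] = 2.
  L[3][1] = (4) / L[1][1] = 2.
  L[3][2] = (4) / L[2][2] = 1.
Step 4: L[3][3] = √(9) = 3.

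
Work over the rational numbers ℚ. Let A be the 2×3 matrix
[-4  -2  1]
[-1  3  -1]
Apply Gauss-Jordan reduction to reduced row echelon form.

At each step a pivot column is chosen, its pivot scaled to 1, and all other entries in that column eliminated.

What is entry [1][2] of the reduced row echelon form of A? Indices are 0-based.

pivot(0,0)=-4: scale R0 → (1, 1/2, -1/4)
  clear (1,0): R1 −= (-1)R0 → (0, 7/2, -5/4)
pivot(1,1)=7/2: scale R1 → (0, 1, -5/14)
  clear (0,1): R0 −= (1/2)R1 → (1, 0, -1/14)

M[1][2] = -5/14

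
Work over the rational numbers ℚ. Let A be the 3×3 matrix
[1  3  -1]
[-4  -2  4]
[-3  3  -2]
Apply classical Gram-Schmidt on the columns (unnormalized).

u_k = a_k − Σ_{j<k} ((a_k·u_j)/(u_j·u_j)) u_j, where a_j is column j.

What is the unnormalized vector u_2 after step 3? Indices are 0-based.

Step 1: u_0 = a_0 = (1, -4, -3).
Step 2: u_1 = a_1 − (1/13)·u_0 = (38/13, -22/13, 42/13).
Step 3: u_2 = a_2 − (-11/26)·u_0 − (-105/142)·u_1 = (225/142, 75/71, -125/142).

u_2 = (225/142, 75/71, -125/142)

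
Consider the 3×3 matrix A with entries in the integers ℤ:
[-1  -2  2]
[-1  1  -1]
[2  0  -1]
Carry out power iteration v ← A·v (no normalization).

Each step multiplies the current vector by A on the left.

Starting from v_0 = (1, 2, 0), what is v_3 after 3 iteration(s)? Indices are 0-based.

v_0 = (1, 2, 0).
v_1 = A·v_0 = (-5, 1, 2).
v_2 = A·v_1 = (7, 4, -12).
v_3 = A·v_2 = (-39, 9, 26).

v_3 = (-39, 9, 26)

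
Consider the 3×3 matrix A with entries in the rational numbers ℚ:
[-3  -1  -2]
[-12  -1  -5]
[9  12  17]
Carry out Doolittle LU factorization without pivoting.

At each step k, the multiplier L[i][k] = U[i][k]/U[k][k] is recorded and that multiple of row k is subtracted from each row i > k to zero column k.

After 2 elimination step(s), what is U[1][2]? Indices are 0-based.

U[1][2] = 3

Step 1: pivot at (0,0) is -3.
  row1 ← row1 − (4)·row0  ⇒  L[1][0]=4, U row1=(0, 3, 3)
  row2 ← row2 − (-3)·row0  ⇒  L[2][0]=-3, U row2=(0, 9, 11)
Step 2: pivot at (1,1) is 3.
  row2 ← row2 − (3)·row1  ⇒  L[2][1]=3, U row2=(0, 0, 2)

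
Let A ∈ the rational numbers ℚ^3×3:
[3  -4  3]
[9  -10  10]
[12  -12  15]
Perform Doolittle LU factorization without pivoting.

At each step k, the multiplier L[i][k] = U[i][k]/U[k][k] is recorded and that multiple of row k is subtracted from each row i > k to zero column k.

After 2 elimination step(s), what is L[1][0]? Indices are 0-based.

[col 0] pivot 3
  R1 -= 3*R0 → (0, 2, 1)  (L[1][0] := 3)
  R2 -= 4*R0 → (0, 4, 3)  (L[2][0] := 4)
[col 1] pivot 2
  R2 -= 2*R1 → (0, 0, 1)  (L[2][1] := 2)

L[1][0] = 3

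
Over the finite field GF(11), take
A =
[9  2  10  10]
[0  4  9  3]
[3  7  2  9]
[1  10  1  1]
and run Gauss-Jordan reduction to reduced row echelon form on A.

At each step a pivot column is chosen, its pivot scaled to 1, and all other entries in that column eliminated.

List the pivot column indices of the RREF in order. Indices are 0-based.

pivot columns: 0, 1, 2

[1] R0 /= 9  ⇒  (1, 10, 6, 6)
     R2 -= 3·R0  ⇒  (0, 10, 6, 2)
     R3 -= 1·R0  ⇒  (0, 0, 6, 6)
[2] R1 /= 4  ⇒  (0, 1, 5, 9)
     R0 -= 10·R1  ⇒  (1, 0, 0, 4)
     R2 -= 10·R1  ⇒  (0, 0, 0, 0)
[3] R2 <-> R3
[3] R2 /= 6  ⇒  (0, 0, 1, 1)
     R1 -= 5·R2  ⇒  (0, 1, 0, 4)
column 3 empty below row 3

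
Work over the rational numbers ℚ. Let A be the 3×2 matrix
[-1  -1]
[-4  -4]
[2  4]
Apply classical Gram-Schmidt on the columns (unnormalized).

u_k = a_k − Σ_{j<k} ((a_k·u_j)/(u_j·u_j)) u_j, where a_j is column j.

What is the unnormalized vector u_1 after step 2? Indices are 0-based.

u_1 = (4/21, 16/21, 34/21)

Step 1: u_0 = a_0 = (-1, -4, 2).
Step 2: u_1 = a_1 − (25/21)·u_0 = (4/21, 16/21, 34/21).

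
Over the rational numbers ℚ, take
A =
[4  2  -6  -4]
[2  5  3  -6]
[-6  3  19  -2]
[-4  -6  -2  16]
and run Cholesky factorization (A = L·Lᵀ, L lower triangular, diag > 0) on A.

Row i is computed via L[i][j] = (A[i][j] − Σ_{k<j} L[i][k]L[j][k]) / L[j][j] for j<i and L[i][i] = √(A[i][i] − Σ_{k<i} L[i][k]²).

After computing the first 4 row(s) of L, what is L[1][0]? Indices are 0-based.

Step 1: L[0][0] = √(4) = 2.
  L[1][0] = (2) / L[0][0] = 1.
Step 2: L[1][1] = √(4) = 2.
  L[2][0] = (-6) / L[0][0] = -3.
  L[2][1] = (6) / L[1][1] = 3.
Step 3: L[2][2] = √(1) = 1.
  L[3][0] = (-4) / L[0][0] = -2.
  L[3][1] = (-4) / L[1][1] = -2.
  L[3][2] = (-2) / L[2][2] = -2.
Step 4: L[3][3] = √(4) = 2.

L[1][0] = 1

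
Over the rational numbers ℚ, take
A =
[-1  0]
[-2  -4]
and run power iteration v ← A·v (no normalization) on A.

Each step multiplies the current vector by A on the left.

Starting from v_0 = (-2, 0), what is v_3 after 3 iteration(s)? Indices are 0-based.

v_0 = (-2, 0).
v_1 = A·v_0 = (2, 4).
v_2 = A·v_1 = (-2, -20).
v_3 = A·v_2 = (2, 84).

v_3 = (2, 84)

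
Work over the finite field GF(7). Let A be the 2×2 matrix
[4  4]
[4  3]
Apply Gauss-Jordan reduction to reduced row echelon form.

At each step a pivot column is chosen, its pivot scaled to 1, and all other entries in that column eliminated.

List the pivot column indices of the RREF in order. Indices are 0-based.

pivot(0,0)=4: scale R0 → (1, 1)
  clear (1,0): R1 −= (4)R0 → (0, 6)
pivot(1,1)=6: scale R1 → (0, 1)
  clear (0,1): R0 −= (1)R1 → (1, 0)

pivot columns: 0, 1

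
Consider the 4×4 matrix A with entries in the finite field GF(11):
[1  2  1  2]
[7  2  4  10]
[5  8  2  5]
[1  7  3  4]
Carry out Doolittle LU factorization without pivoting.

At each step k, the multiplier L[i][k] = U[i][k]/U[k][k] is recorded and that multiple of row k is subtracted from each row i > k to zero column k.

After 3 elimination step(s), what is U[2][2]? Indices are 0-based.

U[2][2] = 3

Step 1: pivot at (0,0) is 1.
  row1 ← row1 − (7)·row0  ⇒  L[1][0]=7, U row1=(0, 10, 8, 7)
  row2 ← row2 − (5)·row0  ⇒  L[2][0]=5, U row2=(0, 9, 8, 6)
  row3 ← row3 − (1)·row0  ⇒  L[3][0]=1, U row3=(0, 5, 2, 2)
Step 2: pivot at (1,1) is 10.
  row2 ← row2 − (2)·row1  ⇒  L[2][1]=2, U row2=(0, 0, 3, 3)
  row3 ← row3 − (6)·row1  ⇒  L[3][1]=6, U row3=(0, 0, 9, 4)
Step 3: pivot at (2,2) is 3.
  row3 ← row3 − (3)·row2  ⇒  L[3][2]=3, U row3=(0, 0, 0, 6)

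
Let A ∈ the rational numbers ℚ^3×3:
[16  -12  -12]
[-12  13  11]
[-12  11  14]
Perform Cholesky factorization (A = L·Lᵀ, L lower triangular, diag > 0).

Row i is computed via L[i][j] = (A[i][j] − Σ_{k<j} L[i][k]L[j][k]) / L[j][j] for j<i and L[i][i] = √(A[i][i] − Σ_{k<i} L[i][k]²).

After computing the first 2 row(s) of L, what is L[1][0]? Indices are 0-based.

L[1][0] = -3

Step 1: L[0][0] = √(16) = 4.
  L[1][0] = (-12) / L[0][0] = -3.
Step 2: L[1][1] = √(4) = 2.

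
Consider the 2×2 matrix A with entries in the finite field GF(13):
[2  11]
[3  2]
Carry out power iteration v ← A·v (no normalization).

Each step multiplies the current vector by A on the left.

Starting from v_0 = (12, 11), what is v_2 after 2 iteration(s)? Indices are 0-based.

v_2 = (5, 5)

v_0 = (12, 11).
v_1 = A·v_0 = (2, 6).
v_2 = A·v_1 = (5, 5).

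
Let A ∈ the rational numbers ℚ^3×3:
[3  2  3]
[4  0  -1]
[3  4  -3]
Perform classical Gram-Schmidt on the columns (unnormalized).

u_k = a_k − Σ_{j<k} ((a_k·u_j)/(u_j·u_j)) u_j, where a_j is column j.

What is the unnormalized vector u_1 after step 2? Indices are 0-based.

Step 1: u_0 = a_0 = (3, 4, 3).
Step 2: u_1 = a_1 − (9/17)·u_0 = (7/17, -36/17, 41/17).

u_1 = (7/17, -36/17, 41/17)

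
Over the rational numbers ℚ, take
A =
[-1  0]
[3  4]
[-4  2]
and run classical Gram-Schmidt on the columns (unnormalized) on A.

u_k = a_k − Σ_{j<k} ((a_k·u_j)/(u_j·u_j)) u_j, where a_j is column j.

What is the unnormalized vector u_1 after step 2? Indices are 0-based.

Step 1: u_0 = a_0 = (-1, 3, -4).
Step 2: u_1 = a_1 − (2/13)·u_0 = (2/13, 46/13, 34/13).

u_1 = (2/13, 46/13, 34/13)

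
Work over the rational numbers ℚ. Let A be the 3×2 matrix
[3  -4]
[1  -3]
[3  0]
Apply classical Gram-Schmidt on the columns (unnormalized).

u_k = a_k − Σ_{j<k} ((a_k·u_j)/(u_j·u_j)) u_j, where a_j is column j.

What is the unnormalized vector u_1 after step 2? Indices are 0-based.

Step 1: u_0 = a_0 = (3, 1, 3).
Step 2: u_1 = a_1 − (-15/19)·u_0 = (-31/19, -42/19, 45/19).

u_1 = (-31/19, -42/19, 45/19)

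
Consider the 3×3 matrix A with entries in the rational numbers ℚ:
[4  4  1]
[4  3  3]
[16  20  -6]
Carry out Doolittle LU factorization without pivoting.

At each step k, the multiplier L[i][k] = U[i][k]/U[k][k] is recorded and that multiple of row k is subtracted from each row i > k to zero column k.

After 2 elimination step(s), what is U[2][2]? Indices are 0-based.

Step 1: pivot at (0,0) is 4.
  row1 ← row1 − (1)·row0  ⇒  L[1][0]=1, U row1=(0, -1, 2)
  row2 ← row2 − (4)·row0  ⇒  L[2][0]=4, U row2=(0, 4, -10)
Step 2: pivot at (1,1) is -1.
  row2 ← row2 − (-4)·row1  ⇒  L[2][1]=-4, U row2=(0, 0, -2)

U[2][2] = -2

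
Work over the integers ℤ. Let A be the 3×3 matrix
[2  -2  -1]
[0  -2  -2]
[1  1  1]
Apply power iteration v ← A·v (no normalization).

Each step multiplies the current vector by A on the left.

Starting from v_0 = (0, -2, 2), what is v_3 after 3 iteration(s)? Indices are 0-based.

v_0 = (0, -2, 2).
v_1 = A·v_0 = (2, 0, 0).
v_2 = A·v_1 = (4, 0, 2).
v_3 = A·v_2 = (6, -4, 6).

v_3 = (6, -4, 6)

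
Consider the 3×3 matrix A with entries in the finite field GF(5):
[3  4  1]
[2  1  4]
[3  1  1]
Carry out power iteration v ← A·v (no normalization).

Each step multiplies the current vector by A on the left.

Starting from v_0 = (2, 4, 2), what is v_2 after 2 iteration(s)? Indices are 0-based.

v_0 = (2, 4, 2).
v_1 = A·v_0 = (4, 1, 2).
v_2 = A·v_1 = (3, 2, 0).

v_2 = (3, 2, 0)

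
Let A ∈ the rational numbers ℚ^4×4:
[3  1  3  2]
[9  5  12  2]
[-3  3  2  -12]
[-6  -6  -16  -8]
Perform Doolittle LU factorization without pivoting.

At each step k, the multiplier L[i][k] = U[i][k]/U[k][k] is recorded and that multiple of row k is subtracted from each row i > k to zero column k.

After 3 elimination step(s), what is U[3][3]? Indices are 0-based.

U[3][3] = -4

Step 1: pivot at (0,0) is 3.
  row1 ← row1 − (3)·row0  ⇒  L[1][0]=3, U row1=(0, 2, 3, -4)
  row2 ← row2 − (-1)·row0  ⇒  L[2][0]=-1, U row2=(0, 4, 5, -10)
  row3 ← row3 − (-2)·row0  ⇒  L[3][0]=-2, U row3=(0, -4, -10, -4)
Step 2: pivot at (1,1) is 2.
  row2 ← row2 − (2)·row1  ⇒  L[2][1]=2, U row2=(0, 0, -1, -2)
  row3 ← row3 − (-2)·row1  ⇒  L[3][1]=-2, U row3=(0, 0, -4, -12)
Step 3: pivot at (2,2) is -1.
  row3 ← row3 − (4)·row2  ⇒  L[3][2]=4, U row3=(0, 0, 0, -4)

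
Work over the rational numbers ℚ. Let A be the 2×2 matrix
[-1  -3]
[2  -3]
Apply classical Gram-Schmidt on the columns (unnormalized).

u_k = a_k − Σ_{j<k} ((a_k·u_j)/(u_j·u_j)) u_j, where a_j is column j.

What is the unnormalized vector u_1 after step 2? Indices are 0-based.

u_1 = (-18/5, -9/5)

Step 1: u_0 = a_0 = (-1, 2).
Step 2: u_1 = a_1 − (-3/5)·u_0 = (-18/5, -9/5).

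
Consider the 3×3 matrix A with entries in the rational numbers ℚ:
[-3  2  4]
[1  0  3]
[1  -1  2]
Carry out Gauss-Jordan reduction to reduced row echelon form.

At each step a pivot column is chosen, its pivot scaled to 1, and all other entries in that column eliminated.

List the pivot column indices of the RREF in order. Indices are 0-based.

step 1: normalize row 0 (÷-3) = (1, -2/3, -4/3)
  row 1: subtract 1×row0 = (0, 2/3, 13/3)
  row 2: subtract 1×row0 = (0, -1/3, 10/3)
step 2: normalize row 1 (÷2/3) = (0, 1, 13/2)
  row 0: subtract -2/3×row1 = (1, 0, 3)
  row 2: subtract -1/3×row1 = (0, 0, 11/2)
step 3: normalize row 2 (÷11/2) = (0, 0, 1)
  row 0: subtract 3×row2 = (1, 0, 0)
  row 1: subtract 13/2×row2 = (0, 1, 0)

pivot columns: 0, 1, 2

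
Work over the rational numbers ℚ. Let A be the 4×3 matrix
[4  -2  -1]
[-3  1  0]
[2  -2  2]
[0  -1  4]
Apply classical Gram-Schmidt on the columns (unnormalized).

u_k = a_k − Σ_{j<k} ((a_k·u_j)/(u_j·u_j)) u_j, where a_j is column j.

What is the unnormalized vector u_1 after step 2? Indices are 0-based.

Step 1: u_0 = a_0 = (4, -3, 2, 0).
Step 2: u_1 = a_1 − (-15/29)·u_0 = (2/29, -16/29, -28/29, -1).

u_1 = (2/29, -16/29, -28/29, -1)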